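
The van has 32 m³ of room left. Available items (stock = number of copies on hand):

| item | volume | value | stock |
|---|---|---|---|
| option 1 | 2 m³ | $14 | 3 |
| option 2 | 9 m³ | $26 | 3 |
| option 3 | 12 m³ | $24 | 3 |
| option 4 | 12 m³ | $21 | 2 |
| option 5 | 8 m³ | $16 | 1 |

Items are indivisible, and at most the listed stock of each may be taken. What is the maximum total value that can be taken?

$110

Best selections within volume 32 and stock limits:
- 3×option 1 + 2×option 2 + 1×option 5: volume 32, value 110
- 2×option 1 + 3×option 2: volume 31, value 106
- 2×option 1 + 2×option 2 + 1×option 5: volume 30, value 96
Best: $110.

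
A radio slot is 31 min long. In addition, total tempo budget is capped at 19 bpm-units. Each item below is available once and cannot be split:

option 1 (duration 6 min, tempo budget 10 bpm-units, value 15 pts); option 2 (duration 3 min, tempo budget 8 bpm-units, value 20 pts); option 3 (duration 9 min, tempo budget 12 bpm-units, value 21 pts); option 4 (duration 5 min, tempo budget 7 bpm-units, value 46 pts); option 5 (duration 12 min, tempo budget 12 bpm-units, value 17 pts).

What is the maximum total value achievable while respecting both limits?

67 pts

Feasible sets respecting both limits:
- option 3+option 4: duration 14, tempo budget 19, value 67
- option 2+option 4: duration 8, tempo budget 15, value 66
- option 4+option 5: duration 17, tempo budget 19, value 63
Best: 67 pts.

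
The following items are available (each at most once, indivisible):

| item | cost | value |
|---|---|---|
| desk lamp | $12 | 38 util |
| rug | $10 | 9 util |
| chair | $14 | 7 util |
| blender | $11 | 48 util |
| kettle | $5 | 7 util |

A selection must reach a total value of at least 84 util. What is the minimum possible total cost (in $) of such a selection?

23

Subsets with value ≥ 84, sorted by total cost:
- desk lamp+blender: cost 23, value 86
- desk lamp+blender+kettle: cost 28, value 93
- desk lamp+rug+blender: cost 33, value 95
- desk lamp+chair+blender: cost 37, value 93
Minimum cost: 23 $.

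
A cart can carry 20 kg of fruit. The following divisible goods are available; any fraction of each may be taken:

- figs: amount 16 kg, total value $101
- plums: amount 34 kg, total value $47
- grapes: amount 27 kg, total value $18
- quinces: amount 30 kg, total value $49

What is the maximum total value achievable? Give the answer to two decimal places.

107.53

Take in order of value per unit:
- figs (101/16 per unit): all 16 → value 101, running total 101.00
- quinces (49/30 per unit): 4 of 30 → value 4×49/30 = 6.5333, running total 107.53
Total 107.53.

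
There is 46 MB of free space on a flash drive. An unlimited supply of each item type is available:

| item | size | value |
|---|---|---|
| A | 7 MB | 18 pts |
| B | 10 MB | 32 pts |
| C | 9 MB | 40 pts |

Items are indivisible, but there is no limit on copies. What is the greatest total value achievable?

200 pts

Best value-per-unit is C at 40/9, and filling with it alone uses size 5×9=45. No mix of the others beats 5×40 = 200.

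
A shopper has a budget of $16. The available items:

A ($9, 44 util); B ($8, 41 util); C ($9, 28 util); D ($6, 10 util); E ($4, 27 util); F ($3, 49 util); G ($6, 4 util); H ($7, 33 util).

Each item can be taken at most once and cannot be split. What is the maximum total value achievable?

120 util

This is a 0/1 knapsack; check combinations near the capacity.
- A+E+F: cost 9+4+3=16, value 44+27+49=120
- B+E+F: cost 8+4+3=15, value 41+27+49=117
- E+F+H: cost 4+3+7=14, value 27+49+33=109
- C+E+F: cost 9+4+3=16, value 28+27+49=104
Best: 120 util.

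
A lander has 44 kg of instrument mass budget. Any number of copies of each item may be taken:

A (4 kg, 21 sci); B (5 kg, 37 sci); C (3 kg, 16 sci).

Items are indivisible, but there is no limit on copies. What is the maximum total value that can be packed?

Best value-per-unit is B at 37/5; filling with it alone gives 8×37 = 296.
Optimal mix: 1×A + 8×B → mass 44, value 317.

317 sci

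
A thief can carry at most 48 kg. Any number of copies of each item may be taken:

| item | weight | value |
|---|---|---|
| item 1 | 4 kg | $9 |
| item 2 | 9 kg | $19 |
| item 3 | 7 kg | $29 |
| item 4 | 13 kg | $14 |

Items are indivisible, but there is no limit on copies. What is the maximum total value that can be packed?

$183

Best value-per-unit is item 3 at 29/7; filling with it alone gives 6×29 = 174.
Optimal mix: 1×item 1 + 6×item 3 → weight 46, value 183.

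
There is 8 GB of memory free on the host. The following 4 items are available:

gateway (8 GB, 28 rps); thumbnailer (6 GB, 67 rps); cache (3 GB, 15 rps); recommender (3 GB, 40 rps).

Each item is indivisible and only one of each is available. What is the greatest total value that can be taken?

Check high-value combinations within 8 GB:
- thumbnailer: memory 6, value 67
- cache+recommender: memory 3+3=6, value 15+40=55
- recommender: memory 3, value 40
- gateway: memory 8, value 28
Best: 67 rps.

67 rps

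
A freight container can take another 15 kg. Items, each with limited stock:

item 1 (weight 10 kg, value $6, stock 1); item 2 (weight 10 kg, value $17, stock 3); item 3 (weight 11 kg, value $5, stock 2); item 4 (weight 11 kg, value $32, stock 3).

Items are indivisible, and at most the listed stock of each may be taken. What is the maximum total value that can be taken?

$32

Best selections within weight 15 and stock limits:
- 1×item 4: weight 11, value 32
- 1×item 2: weight 10, value 17
Best: $32.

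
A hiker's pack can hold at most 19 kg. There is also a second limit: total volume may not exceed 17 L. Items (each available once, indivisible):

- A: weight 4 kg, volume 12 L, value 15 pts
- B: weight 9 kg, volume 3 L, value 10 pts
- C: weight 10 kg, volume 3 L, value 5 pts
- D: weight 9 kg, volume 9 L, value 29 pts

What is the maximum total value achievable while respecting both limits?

Feasible sets respecting both limits:
- B+D: weight 18, volume 12, value 39
- C+D: weight 19, volume 12, value 34
- D: weight 9, volume 9, value 29
Best: 39 pts.

39 pts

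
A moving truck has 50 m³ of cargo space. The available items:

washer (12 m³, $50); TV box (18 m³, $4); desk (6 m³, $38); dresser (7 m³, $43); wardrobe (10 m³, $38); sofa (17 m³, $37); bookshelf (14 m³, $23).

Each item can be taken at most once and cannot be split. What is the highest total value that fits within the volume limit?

Check high-value combinations within 50 m³:
- washer+desk+dresser+wardrobe+bookshelf: volume 12+6+7+10+14=49, value 50+38+43+38+23=192
- washer+desk+dresser+wardrobe: volume 12+6+7+10=35, value 50+38+43+38=169
- washer+desk+dresser+sofa: volume 12+6+7+17=42, value 50+38+43+37=168
Best: $192.

$192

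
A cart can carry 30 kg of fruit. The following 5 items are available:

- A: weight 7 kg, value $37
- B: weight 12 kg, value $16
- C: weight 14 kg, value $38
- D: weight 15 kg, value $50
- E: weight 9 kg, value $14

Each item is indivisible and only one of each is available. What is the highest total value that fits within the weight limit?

Check high-value combinations within 30 kg:
- A+C+E: weight 7+14+9=30, value 37+38+14=89
- C+D: weight 14+15=29, value 38+50=88
- A+D: weight 7+15=22, value 37+50=87
Best: $89.

$89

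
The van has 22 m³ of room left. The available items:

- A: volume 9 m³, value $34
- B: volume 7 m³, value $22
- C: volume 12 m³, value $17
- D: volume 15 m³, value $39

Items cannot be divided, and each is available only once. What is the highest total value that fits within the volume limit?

$61

Check high-value combinations within 22 m³:
- B+D: volume 7+15=22, value 22+39=61
- A+B: volume 9+7=16, value 34+22=56
- A+C: volume 9+12=21, value 34+17=51
- D: volume 15, value 39
Best: $61.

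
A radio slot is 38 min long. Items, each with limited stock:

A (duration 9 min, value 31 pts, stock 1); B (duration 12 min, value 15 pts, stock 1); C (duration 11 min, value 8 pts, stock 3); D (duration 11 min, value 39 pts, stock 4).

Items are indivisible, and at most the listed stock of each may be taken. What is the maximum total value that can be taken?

Top feasible selections:
- 3×D: duration 33, value 117
- 1×A + 2×D: duration 31, value 109
Best: 117 pts.

117 pts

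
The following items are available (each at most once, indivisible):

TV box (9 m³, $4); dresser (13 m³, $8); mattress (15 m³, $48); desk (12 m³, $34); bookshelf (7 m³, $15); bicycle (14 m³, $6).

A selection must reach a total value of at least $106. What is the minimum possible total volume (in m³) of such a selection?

56

Subsets with value ≥ 106, sorted by total volume:
- TV box+dresser+mattress+desk+bookshelf: volume 56, value 109
- TV box+mattress+desk+bookshelf+bicycle: volume 57, value 107
Minimum volume: 56 m³.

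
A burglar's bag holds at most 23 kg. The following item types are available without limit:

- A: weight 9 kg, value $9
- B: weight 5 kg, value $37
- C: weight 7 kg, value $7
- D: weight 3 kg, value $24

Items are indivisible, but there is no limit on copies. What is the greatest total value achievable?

$181

Best value-per-unit is D at 24/3; filling with it alone gives 7×24 = 168.
Optimal mix: 1×B + 6×D → weight 23, value 181.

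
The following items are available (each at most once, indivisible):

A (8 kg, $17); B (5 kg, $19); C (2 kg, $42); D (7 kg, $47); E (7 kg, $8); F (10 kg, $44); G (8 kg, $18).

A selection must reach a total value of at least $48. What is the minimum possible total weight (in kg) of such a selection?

Subsets with value ≥ 48, sorted by total weight:
- B+C: weight 7, value 61
- C+D: weight 9, value 89
- C+E: weight 9, value 50
Minimum weight: 7 kg.

7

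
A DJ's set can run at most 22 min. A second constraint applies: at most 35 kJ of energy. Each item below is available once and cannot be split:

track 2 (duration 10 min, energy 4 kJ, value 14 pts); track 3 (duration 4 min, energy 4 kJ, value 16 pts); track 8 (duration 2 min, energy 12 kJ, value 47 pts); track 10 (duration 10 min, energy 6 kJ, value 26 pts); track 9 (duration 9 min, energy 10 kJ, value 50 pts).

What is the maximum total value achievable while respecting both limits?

123 pts

Feasible sets respecting both limits:
- track 8+track 10+track 9: duration 21, energy 28, value 123
- track 3+track 8+track 9: duration 15, energy 26, value 113
- track 2+track 8+track 9: duration 21, energy 26, value 111
Best: 123 pts.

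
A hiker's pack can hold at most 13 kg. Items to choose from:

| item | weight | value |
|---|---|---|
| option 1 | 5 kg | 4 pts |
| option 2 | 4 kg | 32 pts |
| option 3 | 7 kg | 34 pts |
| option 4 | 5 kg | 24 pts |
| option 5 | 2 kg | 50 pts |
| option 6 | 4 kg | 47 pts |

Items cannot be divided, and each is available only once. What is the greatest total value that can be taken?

Check high-value combinations within 13 kg:
- option 3+option 5+option 6: weight 7+2+4=13, value 34+50+47=131
- option 2+option 5+option 6: weight 4+2+4=10, value 32+50+47=129
- option 4+option 5+option 6: weight 5+2+4=11, value 24+50+47=121
Best: 131 pts.

131 pts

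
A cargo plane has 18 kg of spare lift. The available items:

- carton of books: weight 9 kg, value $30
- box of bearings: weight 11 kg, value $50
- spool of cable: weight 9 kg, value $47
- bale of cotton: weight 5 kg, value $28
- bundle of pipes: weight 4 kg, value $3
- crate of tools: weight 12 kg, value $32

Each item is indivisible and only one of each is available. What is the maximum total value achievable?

$78

Check high-value combinations within 18 kg:
- box of bearings+bale of cotton: weight 11+5=16, value 50+28=78
- spool of cable+bale of cotton+bundle of pipes: weight 9+5+4=18, value 47+28+3=78
- carton of books+spool of cable: weight 9+9=18, value 30+47=77
- spool of cable+bale of cotton: weight 9+5=14, value 47+28=75
Best: $78.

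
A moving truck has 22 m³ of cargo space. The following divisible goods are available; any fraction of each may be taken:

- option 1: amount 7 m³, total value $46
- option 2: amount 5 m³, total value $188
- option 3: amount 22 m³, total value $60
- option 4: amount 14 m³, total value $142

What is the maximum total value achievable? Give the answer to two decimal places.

349.71

Take in order of value per unit:
- option 2 (188/5 per unit): all 5 → value 188, running total 188.00
- option 4 (142/14 per unit): all 14 → value 142, running total 330.00
- option 1 (46/7 per unit): 3 of 7 → value 3×46/7 = 19.7143, running total 349.71
Total 349.71.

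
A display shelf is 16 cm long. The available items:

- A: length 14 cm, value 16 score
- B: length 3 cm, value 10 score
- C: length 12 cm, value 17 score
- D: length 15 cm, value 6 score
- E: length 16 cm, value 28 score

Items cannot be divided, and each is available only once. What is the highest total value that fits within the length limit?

Check high-value combinations within 16 cm:
- E: length 16, value 28
- B+C: length 3+12=15, value 10+17=27
- C: length 12, value 17
- A: length 14, value 16
Best: 28 score.

28 score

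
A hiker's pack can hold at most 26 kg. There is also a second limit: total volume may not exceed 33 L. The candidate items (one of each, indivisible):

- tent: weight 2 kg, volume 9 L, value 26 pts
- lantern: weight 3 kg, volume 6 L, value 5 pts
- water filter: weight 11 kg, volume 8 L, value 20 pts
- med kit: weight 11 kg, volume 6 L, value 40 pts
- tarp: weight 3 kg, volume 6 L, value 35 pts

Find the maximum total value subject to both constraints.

106 pts

Feasible sets respecting both limits:
- tent+lantern+med kit+tarp: weight 19, volume 27, value 106
- tent+med kit+tarp: weight 16, volume 21, value 101
- water filter+med kit+tarp: weight 25, volume 20, value 95
- tent+water filter+med kit: weight 24, volume 23, value 86
Best: 106 pts.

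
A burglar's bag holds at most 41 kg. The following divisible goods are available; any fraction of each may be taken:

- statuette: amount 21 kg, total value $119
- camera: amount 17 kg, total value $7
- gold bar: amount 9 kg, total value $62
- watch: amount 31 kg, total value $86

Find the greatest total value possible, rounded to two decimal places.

211.52

Take in order of value per unit:
- gold bar (62/9 per unit): all 9 → value 62, running total 62.00
- statuette (119/21 per unit): all 21 → value 119, running total 181.00
- watch (86/31 per unit): 11 of 31 → value 11×86/31 = 30.5161, running total 211.52
Total 211.52.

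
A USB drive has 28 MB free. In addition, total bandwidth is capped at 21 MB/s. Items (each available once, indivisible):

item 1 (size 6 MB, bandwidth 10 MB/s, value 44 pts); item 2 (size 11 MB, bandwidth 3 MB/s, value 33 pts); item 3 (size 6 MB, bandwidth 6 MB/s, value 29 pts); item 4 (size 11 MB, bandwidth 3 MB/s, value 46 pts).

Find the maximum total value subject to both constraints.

123 pts

Feasible sets respecting both limits:
- item 1+item 2+item 4: size 28, bandwidth 16, value 123
- item 1+item 3+item 4: size 23, bandwidth 19, value 119
- item 2+item 3+item 4: size 28, bandwidth 12, value 108
Best: 123 pts.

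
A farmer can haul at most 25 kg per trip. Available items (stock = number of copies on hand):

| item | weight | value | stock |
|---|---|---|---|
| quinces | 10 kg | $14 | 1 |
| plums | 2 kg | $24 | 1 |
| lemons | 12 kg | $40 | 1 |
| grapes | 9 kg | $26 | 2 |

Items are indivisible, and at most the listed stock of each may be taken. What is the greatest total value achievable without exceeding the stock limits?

Top feasible selections:
- 1×plums + 1×lemons + 1×grapes: weight 23, value 90
- 1×quinces + 1×plums + 1×lemons: weight 24, value 78
- 1×plums + 2×grapes: weight 20, value 76
Best: $90.

$90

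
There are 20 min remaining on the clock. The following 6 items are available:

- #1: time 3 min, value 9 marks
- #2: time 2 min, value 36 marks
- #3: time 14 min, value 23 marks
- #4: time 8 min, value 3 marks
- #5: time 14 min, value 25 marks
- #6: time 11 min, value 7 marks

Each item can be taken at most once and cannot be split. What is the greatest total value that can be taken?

Check high-value combinations within 20 min:
- #1+#2+#5: time 3+2+14=19, value 9+36+25=70
- #1+#2+#3: time 3+2+14=19, value 9+36+23=68
- #2+#5: time 2+14=16, value 36+25=61
- #2+#3: time 2+14=16, value 36+23=59
Best: 70 marks.

70 marks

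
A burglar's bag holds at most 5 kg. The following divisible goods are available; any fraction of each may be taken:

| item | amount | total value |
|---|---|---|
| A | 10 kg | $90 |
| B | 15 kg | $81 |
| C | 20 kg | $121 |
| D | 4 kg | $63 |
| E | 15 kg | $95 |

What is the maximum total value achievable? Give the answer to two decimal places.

Take in order of value per unit:
- D (63/4 per unit): all 4 → value 63, running total 63.00
- A (90/10 per unit): 1 of 10 → value 1×90/10 = 9.0000, running total 72.00
Total 72.00.

72.00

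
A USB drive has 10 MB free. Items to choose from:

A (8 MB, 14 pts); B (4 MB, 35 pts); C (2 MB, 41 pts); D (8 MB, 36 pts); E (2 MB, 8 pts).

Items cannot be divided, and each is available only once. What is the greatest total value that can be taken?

Check high-value combinations within 10 MB:
- B+C+E: size 4+2+2=8, value 35+41+8=84
- C+D: size 2+8=10, value 41+36=77
- B+C: size 4+2=6, value 35+41=76
Best: 84 pts.

84 pts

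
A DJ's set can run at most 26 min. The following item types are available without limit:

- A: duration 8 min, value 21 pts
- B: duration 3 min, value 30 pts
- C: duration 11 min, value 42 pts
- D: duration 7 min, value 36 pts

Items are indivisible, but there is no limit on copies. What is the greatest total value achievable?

240 pts

Best value-per-unit is B at 30/3, and filling with it alone uses duration 8×3=24. No mix of the others beats 8×30 = 240.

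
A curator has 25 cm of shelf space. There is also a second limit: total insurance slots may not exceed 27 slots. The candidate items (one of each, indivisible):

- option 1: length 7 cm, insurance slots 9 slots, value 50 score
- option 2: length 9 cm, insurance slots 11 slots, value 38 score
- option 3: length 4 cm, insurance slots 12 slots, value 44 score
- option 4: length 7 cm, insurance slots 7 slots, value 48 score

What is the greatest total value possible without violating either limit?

Feasible sets respecting both limits:
- option 1+option 2+option 4: length 23, insurance slots 27, value 136
- option 1+option 4: length 14, insurance slots 16, value 98
- option 1+option 3: length 11, insurance slots 21, value 94
- option 3+option 4: length 11, insurance slots 19, value 92
Best: 136 score.

136 score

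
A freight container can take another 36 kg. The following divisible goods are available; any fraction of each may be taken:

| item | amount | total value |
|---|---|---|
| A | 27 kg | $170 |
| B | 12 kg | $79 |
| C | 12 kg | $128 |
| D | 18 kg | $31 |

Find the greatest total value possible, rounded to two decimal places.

282.56

Take in order of value per unit:
- C (128/12 per unit): all 12 → value 128, running total 128.00
- B (79/12 per unit): all 12 → value 79, running total 207.00
- A (170/27 per unit): 12 of 27 → value 12×170/27 = 75.5556, running total 282.56
Total 282.56.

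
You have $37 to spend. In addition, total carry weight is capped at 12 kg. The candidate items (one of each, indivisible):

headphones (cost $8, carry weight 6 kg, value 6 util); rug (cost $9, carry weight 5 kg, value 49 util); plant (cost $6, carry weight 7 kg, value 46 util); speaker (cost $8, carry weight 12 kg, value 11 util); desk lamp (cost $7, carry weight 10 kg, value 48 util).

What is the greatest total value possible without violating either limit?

Feasible sets respecting both limits:
- rug+plant: cost 15, carry weight 12, value 95
- headphones+rug: cost 17, carry weight 11, value 55
- rug: cost 9, carry weight 5, value 49
Best: 95 util.

95 util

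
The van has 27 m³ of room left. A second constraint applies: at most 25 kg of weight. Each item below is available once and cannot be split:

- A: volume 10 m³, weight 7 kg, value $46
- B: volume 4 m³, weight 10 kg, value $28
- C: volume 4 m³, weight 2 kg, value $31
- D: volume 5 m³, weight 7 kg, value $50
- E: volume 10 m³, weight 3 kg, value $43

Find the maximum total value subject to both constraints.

$152

Feasible sets respecting both limits:
- B+C+D+E: volume 23, weight 22, value 152
- A+D+E: volume 25, weight 17, value 139
- A+C+D: volume 19, weight 16, value 127
Best: $152.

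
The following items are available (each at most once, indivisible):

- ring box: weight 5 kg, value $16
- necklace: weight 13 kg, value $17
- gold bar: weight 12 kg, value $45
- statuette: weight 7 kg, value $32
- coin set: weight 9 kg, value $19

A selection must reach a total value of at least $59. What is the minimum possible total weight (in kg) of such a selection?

17

Subsets with value ≥ 59, sorted by total weight:
- ring box+gold bar: weight 17, value 61
- gold bar+statuette: weight 19, value 77
Minimum weight: 17 kg.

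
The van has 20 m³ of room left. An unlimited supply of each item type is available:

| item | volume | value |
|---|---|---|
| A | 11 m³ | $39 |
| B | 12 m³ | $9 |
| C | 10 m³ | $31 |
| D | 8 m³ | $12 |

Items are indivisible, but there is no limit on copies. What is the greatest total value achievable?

Best value-per-unit is A at 39/11; filling with it alone gives 1×39 = 39.
Optimal mix: 2×C → volume 20, value 62.

$62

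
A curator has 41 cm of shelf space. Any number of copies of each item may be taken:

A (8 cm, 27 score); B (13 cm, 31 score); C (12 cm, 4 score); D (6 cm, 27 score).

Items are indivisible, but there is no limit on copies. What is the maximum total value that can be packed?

162 score

Best value-per-unit is D at 27/6; filling with it alone gives 6×27 = 162.
Optimal mix: 2×A + 4×D → length 40, value 162.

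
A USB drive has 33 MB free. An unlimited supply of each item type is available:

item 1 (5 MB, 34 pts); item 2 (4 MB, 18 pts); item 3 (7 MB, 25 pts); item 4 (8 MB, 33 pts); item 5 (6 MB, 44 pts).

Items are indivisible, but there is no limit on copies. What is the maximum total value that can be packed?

234 pts

Best value-per-unit is item 5 at 44/6; filling with it alone gives 5×44 = 220.
Optimal mix: 3×item 1 + 3×item 5 → size 33, value 234.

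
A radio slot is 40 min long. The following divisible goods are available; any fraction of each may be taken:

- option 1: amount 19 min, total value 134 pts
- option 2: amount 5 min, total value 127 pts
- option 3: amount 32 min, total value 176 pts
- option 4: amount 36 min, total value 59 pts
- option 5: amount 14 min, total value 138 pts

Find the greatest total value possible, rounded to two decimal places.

410.00

Take in order of value per unit:
- option 2 (127/5 per unit): all 5 → value 127, running total 127.00
- option 5 (138/14 per unit): all 14 → value 138, running total 265.00
- option 1 (134/19 per unit): all 19 → value 134, running total 399.00
- option 3 (176/32 per unit): 2 of 32 → value 2×176/32 = 11.0000, running total 410.00
Total 410.00.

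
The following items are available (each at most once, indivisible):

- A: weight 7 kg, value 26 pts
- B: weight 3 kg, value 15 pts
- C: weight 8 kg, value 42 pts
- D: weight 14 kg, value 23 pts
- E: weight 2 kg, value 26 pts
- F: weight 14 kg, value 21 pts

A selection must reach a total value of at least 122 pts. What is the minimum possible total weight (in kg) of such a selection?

Subsets with value ≥ 122, sorted by total weight:
- A+B+C+D+E: weight 34, value 132
- A+B+C+E+F: weight 34, value 130
Minimum weight: 34 kg.

34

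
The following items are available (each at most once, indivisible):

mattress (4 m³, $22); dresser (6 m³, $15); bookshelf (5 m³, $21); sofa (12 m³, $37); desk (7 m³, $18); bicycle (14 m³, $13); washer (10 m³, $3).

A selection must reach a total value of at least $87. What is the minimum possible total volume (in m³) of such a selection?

Subsets with value ≥ 87, sorted by total volume:
- mattress+dresser+bookshelf+sofa: volume 27, value 95
- mattress+bookshelf+sofa+desk: volume 28, value 98
Minimum volume: 27 m³.

27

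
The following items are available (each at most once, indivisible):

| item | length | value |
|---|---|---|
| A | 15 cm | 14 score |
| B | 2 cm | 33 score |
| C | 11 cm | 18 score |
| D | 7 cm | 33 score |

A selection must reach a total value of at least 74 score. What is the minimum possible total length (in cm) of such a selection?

Subsets with value ≥ 74, sorted by total length:
- B+C+D: length 20, value 84
- A+B+D: length 24, value 80
- A+B+C+D: length 35, value 98
Minimum length: 20 cm.

20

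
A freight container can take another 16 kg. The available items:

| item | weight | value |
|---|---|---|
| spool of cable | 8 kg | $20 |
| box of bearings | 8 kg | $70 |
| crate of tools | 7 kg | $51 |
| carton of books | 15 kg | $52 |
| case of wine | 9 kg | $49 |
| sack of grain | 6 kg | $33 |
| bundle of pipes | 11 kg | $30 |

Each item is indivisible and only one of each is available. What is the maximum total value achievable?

$121

This is a 0/1 knapsack; check combinations near the capacity.
- box of bearings+crate of tools: weight 8+7=15, value 70+51=121
- box of bearings+sack of grain: weight 8+6=14, value 70+33=103
- crate of tools+case of wine: weight 7+9=16, value 51+49=100
Best: $121.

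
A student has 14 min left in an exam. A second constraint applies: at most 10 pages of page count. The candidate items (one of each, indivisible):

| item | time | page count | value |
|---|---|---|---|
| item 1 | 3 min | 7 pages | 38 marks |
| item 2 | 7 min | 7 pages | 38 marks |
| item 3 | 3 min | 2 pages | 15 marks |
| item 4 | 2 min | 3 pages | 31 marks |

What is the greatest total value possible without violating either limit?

69 marks

Feasible sets respecting both limits:
- item 1+item 4: time 5, page count 10, value 69
- item 2+item 4: time 9, page count 10, value 69
- item 1+item 3: time 6, page count 9, value 53
Best: 69 marks.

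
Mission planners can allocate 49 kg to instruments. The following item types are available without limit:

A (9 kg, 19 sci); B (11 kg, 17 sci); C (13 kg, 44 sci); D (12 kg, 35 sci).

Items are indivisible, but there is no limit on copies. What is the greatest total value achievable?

Best value-per-unit is C at 44/13; filling with it alone gives 3×44 = 132.
Optimal mix: 1×A + 3×C → mass 48, value 151.

151 sci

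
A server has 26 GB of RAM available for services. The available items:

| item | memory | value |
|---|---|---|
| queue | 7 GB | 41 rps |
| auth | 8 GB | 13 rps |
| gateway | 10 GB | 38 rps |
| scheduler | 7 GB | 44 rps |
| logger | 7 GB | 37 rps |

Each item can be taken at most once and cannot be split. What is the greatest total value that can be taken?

123 rps

Check high-value combinations within 26 GB:
- queue+gateway+scheduler: memory 7+10+7=24, value 41+38+44=123
- queue+scheduler+logger: memory 7+7+7=21, value 41+44+37=122
- gateway+scheduler+logger: memory 10+7+7=24, value 38+44+37=119
- queue+gateway+logger: memory 7+10+7=24, value 41+38+37=116
- queue+auth+scheduler: memory 7+8+7=22, value 41+13+44=98
Best: 123 rps.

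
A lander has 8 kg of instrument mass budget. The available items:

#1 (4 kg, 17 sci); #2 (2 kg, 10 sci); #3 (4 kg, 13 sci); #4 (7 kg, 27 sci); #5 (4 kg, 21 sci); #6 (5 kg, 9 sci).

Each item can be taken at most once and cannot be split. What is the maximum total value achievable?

38 sci

This is a 0/1 knapsack; check combinations near the capacity.
- #1+#5: mass 4+4=8, value 17+21=38
- #3+#5: mass 4+4=8, value 13+21=34
- #2+#5: mass 2+4=6, value 10+21=31
- #1+#3: mass 4+4=8, value 17+13=30
- #1+#2: mass 4+2=6, value 17+10=27
Best: 38 sci.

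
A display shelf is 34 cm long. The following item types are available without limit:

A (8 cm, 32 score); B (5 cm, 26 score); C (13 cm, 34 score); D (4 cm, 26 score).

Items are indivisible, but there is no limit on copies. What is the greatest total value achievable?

208 score

Best value-per-unit is D at 26/4; filling with it alone gives 8×26 = 208.
Optimal mix: 2×B + 6×D → length 34, value 208.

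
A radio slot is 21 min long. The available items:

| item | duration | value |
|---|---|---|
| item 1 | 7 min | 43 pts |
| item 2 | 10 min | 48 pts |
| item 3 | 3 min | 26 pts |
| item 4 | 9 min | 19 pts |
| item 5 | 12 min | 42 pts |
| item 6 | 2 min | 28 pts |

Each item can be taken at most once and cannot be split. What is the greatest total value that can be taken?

119 pts

Check high-value combinations within 21 min:
- item 1+item 2+item 6: duration 7+10+2=19, value 43+48+28=119
- item 1+item 2+item 3: duration 7+10+3=20, value 43+48+26=117
- item 1+item 3+item 4+item 6: duration 7+3+9+2=21, value 43+26+19+28=116
- item 1+item 5+item 6: duration 7+12+2=21, value 43+42+28=113
Best: 119 pts.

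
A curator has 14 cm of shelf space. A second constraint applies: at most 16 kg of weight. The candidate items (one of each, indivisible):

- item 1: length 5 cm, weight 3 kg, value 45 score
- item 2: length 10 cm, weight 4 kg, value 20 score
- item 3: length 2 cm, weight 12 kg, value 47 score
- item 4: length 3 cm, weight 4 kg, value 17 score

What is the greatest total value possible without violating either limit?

Feasible sets respecting both limits:
- item 1+item 3: length 7, weight 15, value 92
- item 2+item 3: length 12, weight 16, value 67
- item 3+item 4: length 5, weight 16, value 64
- item 1+item 4: length 8, weight 7, value 62
Best: 92 score.

92 score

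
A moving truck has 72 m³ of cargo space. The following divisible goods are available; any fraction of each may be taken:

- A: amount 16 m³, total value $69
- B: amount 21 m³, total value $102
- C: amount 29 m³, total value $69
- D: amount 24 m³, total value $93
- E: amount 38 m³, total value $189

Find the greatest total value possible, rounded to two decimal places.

347.06

Take in order of value per unit:
- E (189/38 per unit): all 38 → value 189, running total 189.00
- B (102/21 per unit): all 21 → value 102, running total 291.00
- A (69/16 per unit): 13 of 16 → value 13×69/16 = 56.0625, running total 347.06
Total 347.06.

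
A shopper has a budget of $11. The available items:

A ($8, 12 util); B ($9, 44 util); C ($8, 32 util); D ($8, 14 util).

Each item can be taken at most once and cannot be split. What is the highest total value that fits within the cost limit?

This is a 0/1 knapsack; check combinations near the capacity.
- B: cost 9, value 44
- C: cost 8, value 32
- D: cost 8, value 14
Best: 44 util.

44 util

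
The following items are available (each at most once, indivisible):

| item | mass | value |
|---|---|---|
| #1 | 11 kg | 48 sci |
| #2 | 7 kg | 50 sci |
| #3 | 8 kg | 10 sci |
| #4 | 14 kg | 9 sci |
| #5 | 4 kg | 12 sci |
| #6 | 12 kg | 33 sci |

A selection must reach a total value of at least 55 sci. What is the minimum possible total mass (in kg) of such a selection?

11

Subsets with value ≥ 55, sorted by total mass:
- #2+#5: mass 11, value 62
- #2+#3: mass 15, value 60
- #1+#5: mass 15, value 60
- #1+#2: mass 18, value 98
Minimum mass: 11 kg.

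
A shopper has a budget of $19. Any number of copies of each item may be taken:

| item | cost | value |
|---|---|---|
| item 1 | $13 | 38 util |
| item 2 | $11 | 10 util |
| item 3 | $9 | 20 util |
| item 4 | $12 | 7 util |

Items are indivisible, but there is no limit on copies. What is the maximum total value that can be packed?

Best value-per-unit is item 1 at 38/13; filling with it alone gives 1×38 = 38.
Optimal mix: 2×item 3 → cost 18, value 40.

40 util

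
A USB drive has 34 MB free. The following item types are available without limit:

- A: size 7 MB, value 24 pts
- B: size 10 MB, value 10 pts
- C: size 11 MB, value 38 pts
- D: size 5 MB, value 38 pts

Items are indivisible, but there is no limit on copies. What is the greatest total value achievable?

Best value-per-unit is D at 38/5, and filling with it alone uses size 6×5=30. No mix of the others beats 6×38 = 228.

228 pts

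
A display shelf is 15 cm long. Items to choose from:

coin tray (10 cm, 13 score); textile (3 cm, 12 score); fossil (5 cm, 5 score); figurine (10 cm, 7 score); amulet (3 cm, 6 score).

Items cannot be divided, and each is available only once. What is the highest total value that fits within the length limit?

Check high-value combinations within 15 cm:
- coin tray+textile: length 10+3=13, value 13+12=25
- textile+fossil+amulet: length 3+5+3=11, value 12+5+6=23
- textile+figurine: length 3+10=13, value 12+7=19
- coin tray+amulet: length 10+3=13, value 13+6=19
- textile+amulet: length 3+3=6, value 12+6=18
Best: 25 score.

25 score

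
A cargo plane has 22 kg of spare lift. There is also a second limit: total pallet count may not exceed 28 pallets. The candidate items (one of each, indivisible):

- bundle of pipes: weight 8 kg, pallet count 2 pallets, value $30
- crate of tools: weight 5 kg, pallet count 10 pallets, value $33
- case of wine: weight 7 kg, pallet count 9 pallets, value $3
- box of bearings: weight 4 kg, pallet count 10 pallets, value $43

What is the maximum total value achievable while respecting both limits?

Feasible sets respecting both limits:
- bundle of pipes+crate of tools+box of bearings: weight 17, pallet count 22, value 106
- crate of tools+box of bearings: weight 9, pallet count 20, value 76
- bundle of pipes+case of wine+box of bearings: weight 19, pallet count 21, value 76
- bundle of pipes+box of bearings: weight 12, pallet count 12, value 73
Best: $106.

$106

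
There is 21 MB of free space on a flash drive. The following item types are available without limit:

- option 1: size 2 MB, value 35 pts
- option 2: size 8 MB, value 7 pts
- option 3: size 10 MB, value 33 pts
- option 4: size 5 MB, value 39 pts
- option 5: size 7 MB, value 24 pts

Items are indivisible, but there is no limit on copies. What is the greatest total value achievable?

Best value-per-unit is option 1 at 35/2, and filling with it alone uses size 10×2=20. No mix of the others beats 10×35 = 350.

350 pts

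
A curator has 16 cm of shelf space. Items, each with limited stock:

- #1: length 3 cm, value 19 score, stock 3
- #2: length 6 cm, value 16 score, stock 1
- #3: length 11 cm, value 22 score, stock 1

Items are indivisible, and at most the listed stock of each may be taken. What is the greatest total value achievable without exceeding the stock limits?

73 score

Best selections within length 16 and stock limits:
- 3×#1 + 1×#2: length 15, value 73
- 3×#1: length 9, value 57
Best: 73 score.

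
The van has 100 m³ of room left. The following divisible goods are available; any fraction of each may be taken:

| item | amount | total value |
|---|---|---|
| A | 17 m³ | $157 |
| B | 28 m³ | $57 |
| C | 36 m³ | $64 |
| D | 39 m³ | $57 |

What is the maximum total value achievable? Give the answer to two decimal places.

305.77

Take in order of value per unit:
- A (157/17 per unit): all 17 → value 157, running total 157.00
- B (57/28 per unit): all 28 → value 57, running total 214.00
- C (64/36 per unit): all 36 → value 64, running total 278.00
- D (57/39 per unit): 19 of 39 → value 19×57/39 = 27.7692, running total 305.77
Total 305.77.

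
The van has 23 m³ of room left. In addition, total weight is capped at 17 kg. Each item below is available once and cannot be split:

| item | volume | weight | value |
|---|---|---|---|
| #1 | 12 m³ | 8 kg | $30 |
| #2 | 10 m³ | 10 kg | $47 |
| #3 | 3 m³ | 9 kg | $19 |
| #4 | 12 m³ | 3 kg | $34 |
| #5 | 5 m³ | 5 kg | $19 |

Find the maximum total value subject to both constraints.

Feasible sets respecting both limits:
- #2+#4: volume 22, weight 13, value 81
- #3+#4+#5: volume 20, weight 17, value 72
- #2+#5: volume 15, weight 15, value 66
- #3+#4: volume 15, weight 12, value 53
Best: $81.

$81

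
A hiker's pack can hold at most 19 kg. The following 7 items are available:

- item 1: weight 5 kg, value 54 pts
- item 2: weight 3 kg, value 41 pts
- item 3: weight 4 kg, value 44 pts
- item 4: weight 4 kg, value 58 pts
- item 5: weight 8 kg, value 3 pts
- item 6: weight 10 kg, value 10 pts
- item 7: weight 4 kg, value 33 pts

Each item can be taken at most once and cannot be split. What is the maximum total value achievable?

Check high-value combinations within 19 kg:
- item 1+item 2+item 3+item 4: weight 5+3+4+4=16, value 54+41+44+58=197
- item 1+item 3+item 4+item 7: weight 5+4+4+4=17, value 54+44+58+33=189
- item 1+item 2+item 4+item 7: weight 5+3+4+4=16, value 54+41+58+33=186
Best: 197 pts.

197 pts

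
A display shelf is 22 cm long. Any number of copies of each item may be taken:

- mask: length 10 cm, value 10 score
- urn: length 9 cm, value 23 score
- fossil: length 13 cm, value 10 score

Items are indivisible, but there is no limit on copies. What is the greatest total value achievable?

46 score

Best value-per-unit is urn at 23/9, and filling with it alone uses length 2×9=18. No mix of the others beats 2×23 = 46.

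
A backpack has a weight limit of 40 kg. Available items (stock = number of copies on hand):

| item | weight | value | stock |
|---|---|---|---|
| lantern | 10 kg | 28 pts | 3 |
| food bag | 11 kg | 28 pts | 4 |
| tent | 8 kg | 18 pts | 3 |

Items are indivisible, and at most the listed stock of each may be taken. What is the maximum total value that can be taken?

102 pts

Best selections within weight 40 and stock limits:
- 3×lantern + 1×tent: weight 38, value 102
- 2×lantern + 1×food bag + 1×tent: weight 39, value 102
- 1×lantern + 2×food bag + 1×tent: weight 40, value 102
Best: 102 pts.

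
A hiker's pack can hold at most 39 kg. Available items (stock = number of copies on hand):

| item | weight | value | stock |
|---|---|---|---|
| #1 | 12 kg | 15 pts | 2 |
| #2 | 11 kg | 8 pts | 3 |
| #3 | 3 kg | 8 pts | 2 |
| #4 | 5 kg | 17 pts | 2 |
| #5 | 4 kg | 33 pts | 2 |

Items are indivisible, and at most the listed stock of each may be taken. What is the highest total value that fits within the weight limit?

131 pts

Best selections within weight 39 and stock limits:
- 1×#1 + 2×#3 + 2×#4 + 2×#5: weight 36, value 131
- 1×#2 + 2×#3 + 2×#4 + 2×#5: weight 35, value 124
- 1×#1 + 1×#3 + 2×#4 + 2×#5: weight 33, value 123
Best: 131 pts.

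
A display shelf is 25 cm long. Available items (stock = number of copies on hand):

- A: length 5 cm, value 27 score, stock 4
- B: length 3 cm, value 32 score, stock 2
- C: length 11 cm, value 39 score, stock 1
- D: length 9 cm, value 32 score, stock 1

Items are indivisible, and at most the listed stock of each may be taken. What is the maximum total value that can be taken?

Top feasible selections:
- 2×A + 2×B + 1×D: length 25, value 150
- 3×A + 2×B: length 21, value 145
Best: 150 score.

150 score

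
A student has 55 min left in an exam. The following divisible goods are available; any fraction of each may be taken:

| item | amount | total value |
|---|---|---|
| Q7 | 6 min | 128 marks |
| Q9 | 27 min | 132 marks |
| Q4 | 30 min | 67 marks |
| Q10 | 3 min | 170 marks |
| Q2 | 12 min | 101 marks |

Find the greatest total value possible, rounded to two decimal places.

Take in order of value per unit:
- Q10 (170/3 per unit): all 3 → value 170, running total 170.00
- Q7 (128/6 per unit): all 6 → value 128, running total 298.00
- Q2 (101/12 per unit): all 12 → value 101, running total 399.00
- Q9 (132/27 per unit): all 27 → value 132, running total 531.00
- Q4 (67/30 per unit): 7 of 30 → value 7×67/30 = 15.6333, running total 546.63
Total 546.63.

546.63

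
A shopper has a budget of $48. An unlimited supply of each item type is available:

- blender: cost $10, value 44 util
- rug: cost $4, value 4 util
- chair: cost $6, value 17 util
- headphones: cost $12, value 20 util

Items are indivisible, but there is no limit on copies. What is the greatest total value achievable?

193 util

Best value-per-unit is blender at 44/10; filling with it alone gives 4×44 = 176.
Optimal mix: 4×blender + 1×chair → cost 46, value 193.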